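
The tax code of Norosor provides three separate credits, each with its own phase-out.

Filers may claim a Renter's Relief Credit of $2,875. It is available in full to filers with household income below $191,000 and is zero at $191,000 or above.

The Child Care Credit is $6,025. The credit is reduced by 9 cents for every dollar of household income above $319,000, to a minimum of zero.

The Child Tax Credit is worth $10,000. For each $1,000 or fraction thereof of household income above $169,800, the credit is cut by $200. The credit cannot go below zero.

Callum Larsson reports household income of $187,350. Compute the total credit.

$15,300

Renter's Relief Credit: $187,350 is below the $191,000 cutoff, so the full $2,875 applies.
Child Care Credit: $187,350 is at or below the $319,000 threshold, so the full $6,025 applies.
Child Tax Credit: income exceeds $169,800 by $17,550, which is 18 full-or-partial $1,000 increments; reduction = 18 × $200 = $3,600, leaving $6,400.
Total: $2,875 + $6,025 + $6,400 = $15,300.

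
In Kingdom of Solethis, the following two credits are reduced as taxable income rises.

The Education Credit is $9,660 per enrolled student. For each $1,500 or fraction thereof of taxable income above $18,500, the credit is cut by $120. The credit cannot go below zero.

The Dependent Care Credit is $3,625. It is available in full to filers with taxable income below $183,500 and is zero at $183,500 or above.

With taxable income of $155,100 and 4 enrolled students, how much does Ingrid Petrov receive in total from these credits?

$31,225

Education Credit: base = 4 × $9,660 = $38,640. income exceeds $18,500 by $136,600, which is 92 full-or-partial $1,500 increments; reduction = 92 × $120 = $11,040, leaving $27,600.
Dependent Care Credit: $155,100 is below the $183,500 cutoff, so the full $3,625 applies.
Total: $27,600 + $3,625 = $31,225.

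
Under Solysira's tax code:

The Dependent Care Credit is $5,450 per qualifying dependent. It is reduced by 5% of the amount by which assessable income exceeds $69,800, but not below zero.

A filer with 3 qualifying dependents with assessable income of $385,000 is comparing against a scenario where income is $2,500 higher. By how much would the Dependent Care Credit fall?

At $385,000 — base = 3 × $5,450 = $16,350. 5% of the $315,200 excess over $69,800 is $15,760; credit = $16,350 − $15,760 = $590.
At $387,500 — base = 3 × $5,450 = $16,350. 5% of the $317,700 excess over $69,800 is $15,885; credit = $16,350 − $15,885 = $465.
Lost: $590 − $465 = $125.

$125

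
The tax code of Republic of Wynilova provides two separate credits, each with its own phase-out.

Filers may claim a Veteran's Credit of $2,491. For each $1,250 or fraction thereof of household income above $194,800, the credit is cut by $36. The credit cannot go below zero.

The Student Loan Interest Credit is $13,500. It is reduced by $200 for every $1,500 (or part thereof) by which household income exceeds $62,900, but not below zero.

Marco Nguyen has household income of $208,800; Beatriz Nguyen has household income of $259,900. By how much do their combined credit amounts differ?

Marco ($208,800): Veteran's Credit: income exceeds $194,800 by $14,000, which is 12 full-or-partial $1,250 increments; reduction = 12 × $36 = $432, leaving $2,059. Student Loan Interest Credit: income exceeds $62,900 by $145,900 → 98 increments × $200 = $19,600 ≥ base, so the credit is $0. total $2,059 + $0 = $2,059
Beatriz ($259,900): Veteran's Credit: income exceeds $194,800 by $65,100, which is 53 full-or-partial $1,250 increments; reduction = 53 × $36 = $1,908, leaving $583. Student Loan Interest Credit: income exceeds $62,900 by $197,000 → 132 increments × $200 = $26,400 ≥ base, so the credit is $0. total $583 + $0 = $583
Difference: |$2,059 − $583| = $1,476.

$1,476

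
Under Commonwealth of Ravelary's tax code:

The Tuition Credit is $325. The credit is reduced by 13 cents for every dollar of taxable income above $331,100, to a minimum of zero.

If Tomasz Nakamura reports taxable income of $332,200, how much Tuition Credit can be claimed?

$182

Tuition Credit: 13% of the $1,100 excess over $331,100 is $143; credit = $325 − $143 = $182.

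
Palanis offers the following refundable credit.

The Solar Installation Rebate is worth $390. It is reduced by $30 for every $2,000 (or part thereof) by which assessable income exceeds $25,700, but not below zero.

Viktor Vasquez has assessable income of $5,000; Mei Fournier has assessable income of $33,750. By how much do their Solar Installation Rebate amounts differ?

$150

Viktor ($5,000): Solar Installation Rebate: $5,000 is at or below the $25,700 threshold, so the full $390 applies.
Mei ($33,750): Solar Installation Rebate: income exceeds $25,700 by $8,050, which is 5 full-or-partial $2,000 increments; reduction = 5 × $30 = $150, leaving $240.
Difference: |$390 − $240| = $150.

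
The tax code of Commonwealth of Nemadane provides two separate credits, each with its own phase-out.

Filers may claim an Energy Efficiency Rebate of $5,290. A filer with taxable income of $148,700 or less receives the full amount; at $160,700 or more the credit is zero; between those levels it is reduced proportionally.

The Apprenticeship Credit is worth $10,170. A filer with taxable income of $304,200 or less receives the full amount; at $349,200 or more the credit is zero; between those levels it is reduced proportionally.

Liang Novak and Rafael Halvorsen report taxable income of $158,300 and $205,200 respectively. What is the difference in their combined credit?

Liang ($158,300): Energy Efficiency Rebate: $158,300 is $9,600 into a $12,000 phase-out range, leaving 2,400/12,000 of the credit: $5,290 × 2,400/12,000 = $1,058. Apprenticeship Credit: $158,300 is at or below the $304,200 threshold, so the full $10,170 applies. total $1,058 + $10,170 = $11,228
Rafael ($205,200): Energy Efficiency Rebate: $205,200 is at or above $160,700, so the credit is $0. Apprenticeship Credit: $205,200 is at or below the $304,200 threshold, so the full $10,170 applies. total $0 + $10,170 = $10,170
Difference: |$11,228 − $10,170| = $1,058.

$1,058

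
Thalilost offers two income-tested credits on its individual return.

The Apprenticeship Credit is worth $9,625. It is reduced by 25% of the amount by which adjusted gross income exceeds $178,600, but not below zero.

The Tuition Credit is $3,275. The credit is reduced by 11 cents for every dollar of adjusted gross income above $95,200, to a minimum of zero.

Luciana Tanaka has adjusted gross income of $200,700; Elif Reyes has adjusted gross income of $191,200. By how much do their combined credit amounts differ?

$2,375

Luciana ($200,700): Apprenticeship Credit: 25% of the $22,100 excess over $178,600 is $5,525; credit = $9,625 − $5,525 = $4,100. Tuition Credit: 11% of the $105,500 excess over $95,200 is $11,605 ≥ base, so the credit is $0. total $4,100 + $0 = $4,100
Elif ($191,200): Apprenticeship Credit: 25% of the $12,600 excess over $178,600 is $3,150; credit = $9,625 − $3,150 = $6,475. Tuition Credit: 11% of the $96,000 excess over $95,200 is $10,560 ≥ base, so the credit is $0. total $6,475 + $0 = $6,475
Difference: |$4,100 − $6,475| = $2,375.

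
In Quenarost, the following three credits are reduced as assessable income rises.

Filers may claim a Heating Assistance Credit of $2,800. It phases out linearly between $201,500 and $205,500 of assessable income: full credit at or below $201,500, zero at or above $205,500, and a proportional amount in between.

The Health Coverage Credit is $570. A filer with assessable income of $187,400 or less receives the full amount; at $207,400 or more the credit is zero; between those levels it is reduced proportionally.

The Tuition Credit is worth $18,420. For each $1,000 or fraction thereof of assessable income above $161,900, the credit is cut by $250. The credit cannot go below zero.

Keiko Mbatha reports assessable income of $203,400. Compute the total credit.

$9,504

Heating Assistance Credit: $203,400 is $1,900 into a $4,000 phase-out range, leaving 2,100/4,000 of the credit: $2,800 × 2,100/4,000 = $1,470.
Health Coverage Credit: $203,400 is $16,000 into a $20,000 phase-out range, leaving 4,000/20,000 of the credit: $570 × 4,000/20,000 = $114.
Tuition Credit: income exceeds $161,900 by $41,500, which is 42 full-or-partial $1,000 increments; reduction = 42 × $250 = $10,500, leaving $7,920.
Total: $1,470 + $114 + $7,920 = $9,504.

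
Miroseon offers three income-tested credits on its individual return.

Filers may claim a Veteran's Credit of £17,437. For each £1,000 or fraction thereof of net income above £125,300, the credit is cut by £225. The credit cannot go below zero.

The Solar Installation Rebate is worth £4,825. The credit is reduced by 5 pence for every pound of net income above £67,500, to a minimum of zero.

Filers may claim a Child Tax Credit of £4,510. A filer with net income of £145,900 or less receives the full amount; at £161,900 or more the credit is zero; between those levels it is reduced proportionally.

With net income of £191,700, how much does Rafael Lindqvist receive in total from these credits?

£2,362

Veteran's Credit: income exceeds £125,300 by £66,400, which is 67 full-or-partial £1,000 increments; reduction = 67 × £225 = £15,075, leaving £2,362.
Solar Installation Rebate: 5% of the £124,200 excess over £67,500 is £6,210 ≥ base, so the credit is £0.
Child Tax Credit: £191,700 is at or above £161,900, so the credit is £0.
Total: £2,362 + £0 + £0 = £2,362.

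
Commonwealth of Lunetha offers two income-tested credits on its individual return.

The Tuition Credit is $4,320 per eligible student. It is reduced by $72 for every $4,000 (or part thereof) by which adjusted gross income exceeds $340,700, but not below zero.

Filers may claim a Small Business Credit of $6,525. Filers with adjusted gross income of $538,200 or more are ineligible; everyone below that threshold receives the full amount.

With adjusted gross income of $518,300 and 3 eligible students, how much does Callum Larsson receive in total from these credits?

Tuition Credit: base = 3 × $4,320 = $12,960. income exceeds $340,700 by $177,600, which is 45 full-or-partial $4,000 increments; reduction = 45 × $72 = $3,240, leaving $9,720.
Small Business Credit: $518,300 is below the $538,200 cutoff, so the full $6,525 applies.
Total: $9,720 + $6,525 = $16,245.

$16,245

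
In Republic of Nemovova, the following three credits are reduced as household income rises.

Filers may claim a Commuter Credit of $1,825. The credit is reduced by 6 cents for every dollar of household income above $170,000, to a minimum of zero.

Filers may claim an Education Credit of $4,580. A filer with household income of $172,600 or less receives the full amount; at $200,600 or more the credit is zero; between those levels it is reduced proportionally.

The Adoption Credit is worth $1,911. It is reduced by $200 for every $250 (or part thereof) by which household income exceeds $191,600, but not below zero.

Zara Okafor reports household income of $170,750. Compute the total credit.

Commuter Credit: 6% of the $750 excess over $170,000 is $45; credit = $1,825 − $45 = $1,780.
Education Credit: $170,750 is at or below the $172,600 threshold, so the full $4,580 applies.
Adoption Credit: $170,750 is at or below the $191,600 threshold, so the full $1,911 applies.
Total: $1,780 + $4,580 + $1,911 = $8,271.

$8,271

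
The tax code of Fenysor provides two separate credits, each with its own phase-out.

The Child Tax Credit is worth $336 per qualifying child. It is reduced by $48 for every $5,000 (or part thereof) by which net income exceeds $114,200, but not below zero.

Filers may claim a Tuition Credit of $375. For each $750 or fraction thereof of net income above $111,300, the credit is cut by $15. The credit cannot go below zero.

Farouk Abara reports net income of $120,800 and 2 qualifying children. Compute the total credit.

Child Tax Credit: base = 2 × $336 = $672. income exceeds $114,200 by $6,600, which is 2 full-or-partial $5,000 increments; reduction = 2 × $48 = $96, leaving $576.
Tuition Credit: income exceeds $111,300 by $9,500, which is 13 full-or-partial $750 increments; reduction = 13 × $15 = $195, leaving $180.
Total: $576 + $180 = $756.

$756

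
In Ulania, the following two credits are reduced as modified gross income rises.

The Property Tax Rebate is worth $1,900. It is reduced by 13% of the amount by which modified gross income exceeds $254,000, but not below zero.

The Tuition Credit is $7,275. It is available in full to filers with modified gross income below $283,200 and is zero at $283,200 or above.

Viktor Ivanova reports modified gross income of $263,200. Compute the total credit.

$7,979

Property Tax Rebate: 13% of the $9,200 excess over $254,000 is $1,196; credit = $1,900 − $1,196 = $704.
Tuition Credit: $263,200 is below the $283,200 cutoff, so the full $7,275 applies.
Total: $704 + $7,275 = $7,979.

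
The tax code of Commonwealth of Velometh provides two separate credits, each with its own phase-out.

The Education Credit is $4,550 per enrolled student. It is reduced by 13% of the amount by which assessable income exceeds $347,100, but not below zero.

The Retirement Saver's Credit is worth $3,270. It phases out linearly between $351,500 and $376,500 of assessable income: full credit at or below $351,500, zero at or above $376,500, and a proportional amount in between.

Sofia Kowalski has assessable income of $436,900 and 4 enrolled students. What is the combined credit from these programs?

Education Credit: base = 4 × $4,550 = $18,200. 13% of the $89,800 excess over $347,100 is $11,674; credit = $18,200 − $11,674 = $6,526.
Retirement Saver's Credit: $436,900 is at or above $376,500, so the credit is $0.
Total: $6,526 + $0 = $6,526.

$6,526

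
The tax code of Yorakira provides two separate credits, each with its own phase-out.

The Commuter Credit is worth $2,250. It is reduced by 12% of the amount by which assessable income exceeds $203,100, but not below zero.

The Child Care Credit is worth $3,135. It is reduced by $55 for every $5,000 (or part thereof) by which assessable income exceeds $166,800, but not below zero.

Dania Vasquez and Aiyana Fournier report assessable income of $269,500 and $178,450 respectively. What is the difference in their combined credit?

$3,240

Dania ($269,500): Commuter Credit: 12% of the $66,400 excess over $203,100 is $7,968 ≥ base, so the credit is $0. Child Care Credit: income exceeds $166,800 by $102,700, which is 21 full-or-partial $5,000 increments; reduction = 21 × $55 = $1,155, leaving $1,980. total $0 + $1,980 = $1,980
Aiyana ($178,450): Commuter Credit: $178,450 is at or below the $203,100 threshold, so the full $2,250 applies. Child Care Credit: income exceeds $166,800 by $11,650, which is 3 full-or-partial $5,000 increments; reduction = 3 × $55 = $165, leaving $2,970. total $2,250 + $2,970 = $5,220
Difference: |$1,980 − $5,220| = $3,240.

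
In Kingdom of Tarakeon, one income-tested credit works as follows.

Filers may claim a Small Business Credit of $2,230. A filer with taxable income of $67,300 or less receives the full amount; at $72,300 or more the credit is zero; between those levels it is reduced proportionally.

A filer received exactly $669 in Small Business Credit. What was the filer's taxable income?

$669 is 669/2,230 of the full $2,230, so 1,561/2,230 of the $5,000 range has been used: income = $67,300 + $5,000 × 1,561/2,230 = $70,800.

$70,800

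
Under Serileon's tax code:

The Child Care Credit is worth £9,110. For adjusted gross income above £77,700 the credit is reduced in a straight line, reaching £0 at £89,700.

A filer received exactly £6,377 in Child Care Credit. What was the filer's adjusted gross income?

£81,300

£6,377 is 6,377/9,110 of the full £9,110, so 2,733/9,110 of the £12,000 range has been used: income = £77,700 + £12,000 × 2,733/9,110 = £81,300.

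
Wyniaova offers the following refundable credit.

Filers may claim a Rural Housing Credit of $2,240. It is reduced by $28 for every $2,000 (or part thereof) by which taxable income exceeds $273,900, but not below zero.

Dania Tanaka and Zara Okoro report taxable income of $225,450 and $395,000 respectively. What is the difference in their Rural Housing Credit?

$1,708

Dania ($225,450): Rural Housing Credit: $225,450 is at or below the $273,900 threshold, so the full $2,240 applies.
Zara ($395,000): Rural Housing Credit: income exceeds $273,900 by $121,100, which is 61 full-or-partial $2,000 increments; reduction = 61 × $28 = $1,708, leaving $532.
Difference: |$2,240 − $532| = $1,708.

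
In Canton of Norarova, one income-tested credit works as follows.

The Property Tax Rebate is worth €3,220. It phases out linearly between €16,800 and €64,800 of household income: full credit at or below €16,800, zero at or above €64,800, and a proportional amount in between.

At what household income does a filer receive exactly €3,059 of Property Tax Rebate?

€19,200

€3,059 is 3,059/3,220 of the full €3,220, so 161/3,220 of the €48,000 range has been used: income = €16,800 + €48,000 × 161/3,220 = €19,200.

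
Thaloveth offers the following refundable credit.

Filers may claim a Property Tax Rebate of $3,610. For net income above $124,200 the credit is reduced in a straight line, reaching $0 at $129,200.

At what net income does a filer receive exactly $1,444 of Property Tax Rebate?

$1,444 is 1,444/3,610 of the full $3,610, so 2,166/3,610 of the $5,000 range has been used: income = $124,200 + $5,000 × 2,166/3,610 = $127,200.

$127,200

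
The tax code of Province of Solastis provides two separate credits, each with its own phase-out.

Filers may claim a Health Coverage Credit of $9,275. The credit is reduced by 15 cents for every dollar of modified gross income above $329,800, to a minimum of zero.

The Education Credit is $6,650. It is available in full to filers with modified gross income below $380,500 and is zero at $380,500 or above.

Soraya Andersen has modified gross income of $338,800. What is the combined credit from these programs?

$14,575

Health Coverage Credit: 15% of the $9,000 excess over $329,800 is $1,350; credit = $9,275 − $1,350 = $7,925.
Education Credit: $338,800 is below the $380,500 cutoff, so the full $6,650 applies.
Total: $7,925 + $6,650 = $14,575.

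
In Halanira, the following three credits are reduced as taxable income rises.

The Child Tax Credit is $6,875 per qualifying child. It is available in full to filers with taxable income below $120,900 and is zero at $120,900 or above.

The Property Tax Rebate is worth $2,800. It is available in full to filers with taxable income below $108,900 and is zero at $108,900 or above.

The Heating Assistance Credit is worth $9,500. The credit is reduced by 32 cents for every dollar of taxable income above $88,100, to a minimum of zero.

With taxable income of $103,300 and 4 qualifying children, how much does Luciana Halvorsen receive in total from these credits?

Child Tax Credit: base = 4 × $6,875 = $27,500. $103,300 is below the $120,900 cutoff, so the full $27,500 applies.
Property Tax Rebate: $103,300 is below the $108,900 cutoff, so the full $2,800 applies.
Heating Assistance Credit: 32% of the $15,200 excess over $88,100 is $4,864; credit = $9,500 − $4,864 = $4,636.
Total: $27,500 + $2,800 + $4,636 = $34,936.

$34,936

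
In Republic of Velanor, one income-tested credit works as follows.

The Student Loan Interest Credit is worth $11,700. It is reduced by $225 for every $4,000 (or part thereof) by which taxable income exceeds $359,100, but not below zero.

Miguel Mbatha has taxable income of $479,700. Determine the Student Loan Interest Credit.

Student Loan Interest Credit: income exceeds $359,100 by $120,600, which is 31 full-or-partial $4,000 increments; reduction = 31 × $225 = $6,975, leaving $4,725.

$4,725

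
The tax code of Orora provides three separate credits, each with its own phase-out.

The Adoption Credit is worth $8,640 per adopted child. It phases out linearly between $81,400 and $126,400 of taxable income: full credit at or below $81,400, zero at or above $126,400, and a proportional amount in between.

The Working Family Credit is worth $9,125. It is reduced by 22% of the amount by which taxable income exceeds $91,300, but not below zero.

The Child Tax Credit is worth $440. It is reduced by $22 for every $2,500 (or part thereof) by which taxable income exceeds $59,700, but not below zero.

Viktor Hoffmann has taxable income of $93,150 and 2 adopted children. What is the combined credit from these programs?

$21,618

Adoption Credit: base = 2 × $8,640 = $17,280. $93,150 is $11,750 into a $45,000 phase-out range, leaving 33,250/45,000 of the credit: $17,280 × 33,250/45,000 = $12,768.
Working Family Credit: 22% of the $1,850 excess over $91,300 is $407; credit = $9,125 − $407 = $8,718.
Child Tax Credit: income exceeds $59,700 by $33,450, which is 14 full-or-partial $2,500 increments; reduction = 14 × $22 = $308, leaving $132.
Total: $12,768 + $8,718 + $132 = $21,618.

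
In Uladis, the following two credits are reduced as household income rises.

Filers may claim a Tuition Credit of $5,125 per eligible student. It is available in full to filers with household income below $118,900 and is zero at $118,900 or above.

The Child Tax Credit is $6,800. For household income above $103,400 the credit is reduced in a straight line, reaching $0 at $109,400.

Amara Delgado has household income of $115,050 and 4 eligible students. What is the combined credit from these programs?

$20,500

Tuition Credit: base = 4 × $5,125 = $20,500. $115,050 is below the $118,900 cutoff, so the full $20,500 applies.
Child Tax Credit: $115,050 is at or above $109,400, so the credit is $0.
Total: $20,500 + $0 = $20,500.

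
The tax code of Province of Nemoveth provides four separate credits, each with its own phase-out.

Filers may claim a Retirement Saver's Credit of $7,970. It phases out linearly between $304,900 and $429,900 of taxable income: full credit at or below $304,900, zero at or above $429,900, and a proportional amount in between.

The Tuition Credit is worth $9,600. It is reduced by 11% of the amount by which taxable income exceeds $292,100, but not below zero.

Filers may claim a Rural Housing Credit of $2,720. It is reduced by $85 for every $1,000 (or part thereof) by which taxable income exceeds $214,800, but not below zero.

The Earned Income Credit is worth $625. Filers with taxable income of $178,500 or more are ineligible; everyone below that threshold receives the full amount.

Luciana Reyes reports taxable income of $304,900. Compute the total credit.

$16,162

Retirement Saver's Credit: $304,900 is at or below the $304,900 threshold, so the full $7,970 applies.
Tuition Credit: 11% of the $12,800 excess over $292,100 is $1,408; credit = $9,600 − $1,408 = $8,192.
Rural Housing Credit: income exceeds $214,800 by $90,100 → 91 increments × $85 = $7,735 ≥ base, so the credit is $0.
Earned Income Credit: $304,900 meets or exceeds the $178,500 cutoff, so the credit is $0.
Total: $7,970 + $8,192 + $0 + $0 = $16,162.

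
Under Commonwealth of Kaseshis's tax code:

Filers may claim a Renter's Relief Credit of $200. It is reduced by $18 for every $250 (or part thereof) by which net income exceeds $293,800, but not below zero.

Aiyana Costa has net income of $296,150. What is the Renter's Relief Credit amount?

Renter's Relief Credit: income exceeds $293,800 by $2,350, which is 10 full-or-partial $250 increments; reduction = 10 × $18 = $180, leaving $20.

$20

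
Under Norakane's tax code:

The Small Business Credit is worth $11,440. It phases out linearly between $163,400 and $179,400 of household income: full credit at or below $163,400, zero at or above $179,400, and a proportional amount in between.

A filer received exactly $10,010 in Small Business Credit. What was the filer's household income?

$165,400

$10,010 is 10,010/11,440 of the full $11,440, so 1,430/11,440 of the $16,000 range has been used: income = $163,400 + $16,000 × 1,430/11,440 = $165,400.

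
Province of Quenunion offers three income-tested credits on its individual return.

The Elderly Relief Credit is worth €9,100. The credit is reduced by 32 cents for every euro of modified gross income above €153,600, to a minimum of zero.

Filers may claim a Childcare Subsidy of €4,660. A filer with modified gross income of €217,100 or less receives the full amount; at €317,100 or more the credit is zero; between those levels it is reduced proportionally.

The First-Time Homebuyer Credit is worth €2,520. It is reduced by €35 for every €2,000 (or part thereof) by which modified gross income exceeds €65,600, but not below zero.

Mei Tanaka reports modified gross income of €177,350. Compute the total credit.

€6,720

Elderly Relief Credit: 32% of the €23,750 excess over €153,600 is €7,600; credit = €9,100 − €7,600 = €1,500.
Childcare Subsidy: €177,350 is at or below the €217,100 threshold, so the full €4,660 applies.
First-Time Homebuyer Credit: income exceeds €65,600 by €111,750, which is 56 full-or-partial €2,000 increments; reduction = 56 × €35 = €1,960, leaving €560.
Total: €1,500 + €4,660 + €560 = €6,720.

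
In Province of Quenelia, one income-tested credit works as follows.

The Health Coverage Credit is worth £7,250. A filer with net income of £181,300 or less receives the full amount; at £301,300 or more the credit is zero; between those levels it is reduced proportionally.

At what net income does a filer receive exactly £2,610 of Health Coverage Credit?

£2,610 is 2,610/7,250 of the full £7,250, so 4,640/7,250 of the £120,000 range has been used: income = £181,300 + £120,000 × 4,640/7,250 = £258,100.

£258,100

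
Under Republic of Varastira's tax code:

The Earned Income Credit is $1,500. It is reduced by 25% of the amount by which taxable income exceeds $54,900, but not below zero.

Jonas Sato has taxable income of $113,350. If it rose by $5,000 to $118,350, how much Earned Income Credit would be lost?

At $113,350 — 25% of the $58,450 excess over $54,900 is $14,612.50 ≥ base, so the credit is $0.
At $118,350 — 25% of the $63,450 excess over $54,900 is $15,862.50 ≥ base, so the credit is $0.
Lost: $0 − $0 = $0.

$0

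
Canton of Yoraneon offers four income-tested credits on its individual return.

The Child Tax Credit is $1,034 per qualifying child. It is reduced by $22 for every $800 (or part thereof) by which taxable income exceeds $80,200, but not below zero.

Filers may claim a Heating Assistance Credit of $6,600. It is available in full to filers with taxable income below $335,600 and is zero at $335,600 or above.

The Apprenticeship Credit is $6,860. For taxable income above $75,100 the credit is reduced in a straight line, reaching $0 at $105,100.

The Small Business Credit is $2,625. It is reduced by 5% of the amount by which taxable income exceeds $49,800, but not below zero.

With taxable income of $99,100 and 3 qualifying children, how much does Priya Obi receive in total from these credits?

Child Tax Credit: base = 3 × $1,034 = $3,102. income exceeds $80,200 by $18,900, which is 24 full-or-partial $800 increments; reduction = 24 × $22 = $528, leaving $2,574.
Heating Assistance Credit: $99,100 is below the $335,600 cutoff, so the full $6,600 applies.
Apprenticeship Credit: $99,100 is $24,000 into a $30,000 phase-out range, leaving 6,000/30,000 of the credit: $6,860 × 6,000/30,000 = $1,372.
Small Business Credit: 5% of the $49,300 excess over $49,800 is $2,465; credit = $2,625 − $2,465 = $160.
Total: $2,574 + $6,600 + $1,372 + $160 = $10,706.

$10,706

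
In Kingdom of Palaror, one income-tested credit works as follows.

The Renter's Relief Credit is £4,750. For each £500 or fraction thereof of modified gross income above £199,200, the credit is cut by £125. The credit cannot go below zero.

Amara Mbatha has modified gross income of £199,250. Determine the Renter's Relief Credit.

Renter's Relief Credit: income exceeds £199,200 by £50, which is 1 full-or-partial £500 increment; reduction = 1 × £125 = £125, leaving £4,625.

£4,625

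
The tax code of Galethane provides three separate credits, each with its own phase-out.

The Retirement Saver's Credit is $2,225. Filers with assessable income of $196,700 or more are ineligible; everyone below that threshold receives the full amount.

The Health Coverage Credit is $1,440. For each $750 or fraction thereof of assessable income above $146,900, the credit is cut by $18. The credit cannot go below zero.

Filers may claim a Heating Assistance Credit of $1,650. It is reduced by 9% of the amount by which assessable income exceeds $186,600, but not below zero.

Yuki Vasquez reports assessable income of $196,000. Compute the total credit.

$3,281

Retirement Saver's Credit: $196,000 is below the $196,700 cutoff, so the full $2,225 applies.
Health Coverage Credit: income exceeds $146,900 by $49,100, which is 66 full-or-partial $750 increments; reduction = 66 × $18 = $1,188, leaving $252.
Heating Assistance Credit: 9% of the $9,400 excess over $186,600 is $846; credit = $1,650 − $846 = $804.
Total: $2,225 + $252 + $804 = $3,281.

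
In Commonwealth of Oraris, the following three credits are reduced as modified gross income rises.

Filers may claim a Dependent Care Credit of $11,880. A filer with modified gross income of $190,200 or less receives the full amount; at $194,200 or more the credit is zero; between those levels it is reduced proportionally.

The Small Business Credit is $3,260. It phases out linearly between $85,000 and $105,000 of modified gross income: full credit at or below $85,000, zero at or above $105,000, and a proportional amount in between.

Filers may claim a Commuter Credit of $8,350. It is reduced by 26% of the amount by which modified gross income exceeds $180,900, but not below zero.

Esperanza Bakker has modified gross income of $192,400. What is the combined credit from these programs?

$10,706

Dependent Care Credit: $192,400 is $2,200 into a $4,000 phase-out range, leaving 1,800/4,000 of the credit: $11,880 × 1,800/4,000 = $5,346.
Small Business Credit: $192,400 is at or above $105,000, so the credit is $0.
Commuter Credit: 26% of the $11,500 excess over $180,900 is $2,990; credit = $8,350 − $2,990 = $5,360.
Total: $5,346 + $0 + $5,360 = $10,706.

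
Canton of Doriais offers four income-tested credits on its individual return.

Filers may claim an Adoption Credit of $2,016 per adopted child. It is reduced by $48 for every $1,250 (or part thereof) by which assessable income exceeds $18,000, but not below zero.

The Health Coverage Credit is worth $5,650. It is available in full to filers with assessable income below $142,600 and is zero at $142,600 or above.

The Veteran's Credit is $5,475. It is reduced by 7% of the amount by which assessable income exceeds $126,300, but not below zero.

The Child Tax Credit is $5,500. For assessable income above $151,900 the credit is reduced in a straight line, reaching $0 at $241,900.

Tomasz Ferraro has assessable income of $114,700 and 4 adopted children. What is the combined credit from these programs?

Adoption Credit: base = 4 × $2,016 = $8,064. income exceeds $18,000 by $96,700, which is 78 full-or-partial $1,250 increments; reduction = 78 × $48 = $3,744, leaving $4,320.
Health Coverage Credit: $114,700 is below the $142,600 cutoff, so the full $5,650 applies.
Veteran's Credit: $114,700 is at or below the $126,300 threshold, so the full $5,475 applies.
Child Tax Credit: $114,700 is at or below the $151,900 threshold, so the full $5,500 applies.
Total: $4,320 + $5,650 + $5,475 + $5,500 = $20,945.

$20,945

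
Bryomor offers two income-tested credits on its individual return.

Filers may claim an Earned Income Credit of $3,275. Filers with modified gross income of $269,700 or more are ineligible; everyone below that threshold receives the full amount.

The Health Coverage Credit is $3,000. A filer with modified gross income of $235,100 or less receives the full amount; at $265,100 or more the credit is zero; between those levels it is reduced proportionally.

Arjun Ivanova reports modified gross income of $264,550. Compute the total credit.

$3,330

Earned Income Credit: $264,550 is below the $269,700 cutoff, so the full $3,275 applies.
Health Coverage Credit: $264,550 is $29,450 into a $30,000 phase-out range, leaving 550/30,000 of the credit: $3,000 × 550/30,000 = $55.
Total: $3,275 + $55 = $3,330.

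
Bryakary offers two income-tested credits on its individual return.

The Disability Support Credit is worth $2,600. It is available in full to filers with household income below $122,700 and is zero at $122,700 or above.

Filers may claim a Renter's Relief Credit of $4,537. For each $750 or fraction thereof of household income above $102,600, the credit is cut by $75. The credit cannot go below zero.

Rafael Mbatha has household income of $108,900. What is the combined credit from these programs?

$6,462

Disability Support Credit: $108,900 is below the $122,700 cutoff, so the full $2,600 applies.
Renter's Relief Credit: income exceeds $102,600 by $6,300, which is 9 full-or-partial $750 increments; reduction = 9 × $75 = $675, leaving $3,862.
Total: $2,600 + $3,862 = $6,462.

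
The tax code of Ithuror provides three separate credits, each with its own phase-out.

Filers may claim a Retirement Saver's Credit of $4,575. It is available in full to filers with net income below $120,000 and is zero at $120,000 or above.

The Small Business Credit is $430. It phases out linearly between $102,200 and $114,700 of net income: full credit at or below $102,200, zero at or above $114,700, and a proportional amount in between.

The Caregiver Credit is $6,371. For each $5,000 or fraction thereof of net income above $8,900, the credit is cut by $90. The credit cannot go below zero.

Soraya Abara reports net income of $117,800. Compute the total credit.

Retirement Saver's Credit: $117,800 is below the $120,000 cutoff, so the full $4,575 applies.
Small Business Credit: $117,800 is at or above $114,700, so the credit is $0.
Caregiver Credit: income exceeds $8,900 by $108,900, which is 22 full-or-partial $5,000 increments; reduction = 22 × $90 = $1,980, leaving $4,391.
Total: $4,575 + $0 + $4,391 = $8,966.

$8,966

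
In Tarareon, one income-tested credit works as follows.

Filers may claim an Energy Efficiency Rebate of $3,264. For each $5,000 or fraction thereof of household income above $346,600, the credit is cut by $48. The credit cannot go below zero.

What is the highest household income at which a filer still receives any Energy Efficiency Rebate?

$681,600

After 67 increments the reduction is 67 × $48 = $3,216, leaving $48; one more increment wipes it out. Increment 67 ends at excess 67 × $5,000 = $335,000, so the highest qualifying income is $346,600 + $335,000 = $681,600.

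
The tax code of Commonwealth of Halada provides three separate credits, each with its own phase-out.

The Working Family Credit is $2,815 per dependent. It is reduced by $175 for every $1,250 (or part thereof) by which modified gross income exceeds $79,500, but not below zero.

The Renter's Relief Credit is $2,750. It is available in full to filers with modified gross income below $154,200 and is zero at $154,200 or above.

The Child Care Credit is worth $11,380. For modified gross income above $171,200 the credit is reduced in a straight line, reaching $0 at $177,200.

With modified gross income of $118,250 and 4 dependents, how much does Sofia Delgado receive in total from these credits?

Working Family Credit: base = 4 × $2,815 = $11,260. income exceeds $79,500 by $38,750, which is 31 full-or-partial $1,250 increments; reduction = 31 × $175 = $5,425, leaving $5,835.
Renter's Relief Credit: $118,250 is below the $154,200 cutoff, so the full $2,750 applies.
Child Care Credit: $118,250 is at or below the $171,200 threshold, so the full $11,380 applies.
Total: $5,835 + $2,750 + $11,380 = $19,965.

$19,965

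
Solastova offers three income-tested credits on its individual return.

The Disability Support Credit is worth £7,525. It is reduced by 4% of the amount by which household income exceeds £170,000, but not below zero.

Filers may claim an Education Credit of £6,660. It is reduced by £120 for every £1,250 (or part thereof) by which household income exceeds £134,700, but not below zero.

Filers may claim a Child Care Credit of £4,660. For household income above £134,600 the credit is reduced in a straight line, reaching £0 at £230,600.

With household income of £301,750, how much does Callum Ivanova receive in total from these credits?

Disability Support Credit: 4% of the £131,750 excess over £170,000 is £5,270; credit = £7,525 − £5,270 = £2,255.
Education Credit: income exceeds £134,700 by £167,050 → 134 increments × £120 = £16,080 ≥ base, so the credit is £0.
Child Care Credit: £301,750 is at or above £230,600, so the credit is £0.
Total: £2,255 + £0 + £0 = £2,255.

£2,255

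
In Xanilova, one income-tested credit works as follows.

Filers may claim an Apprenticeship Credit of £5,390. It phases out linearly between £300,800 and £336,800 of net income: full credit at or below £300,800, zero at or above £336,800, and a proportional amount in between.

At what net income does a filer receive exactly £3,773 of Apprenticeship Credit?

£311,600

£3,773 is 3,773/5,390 of the full £5,390, so 1,617/5,390 of the £36,000 range has been used: income = £300,800 + £36,000 × 1,617/5,390 = £311,600.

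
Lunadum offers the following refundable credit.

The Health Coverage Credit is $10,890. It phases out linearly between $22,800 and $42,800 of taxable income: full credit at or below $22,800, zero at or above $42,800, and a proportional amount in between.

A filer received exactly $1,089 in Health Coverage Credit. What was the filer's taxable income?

$1,089 is 1,089/10,890 of the full $10,890, so 9,801/10,890 of the $20,000 range has been used: income = $22,800 + $20,000 × 9,801/10,890 = $40,800.

$40,800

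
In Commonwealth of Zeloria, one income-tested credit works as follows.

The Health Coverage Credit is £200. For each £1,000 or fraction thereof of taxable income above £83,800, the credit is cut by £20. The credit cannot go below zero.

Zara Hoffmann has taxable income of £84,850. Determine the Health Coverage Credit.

Health Coverage Credit: income exceeds £83,800 by £1,050, which is 2 full-or-partial £1,000 increments; reduction = 2 × £20 = £40, leaving £160.

£160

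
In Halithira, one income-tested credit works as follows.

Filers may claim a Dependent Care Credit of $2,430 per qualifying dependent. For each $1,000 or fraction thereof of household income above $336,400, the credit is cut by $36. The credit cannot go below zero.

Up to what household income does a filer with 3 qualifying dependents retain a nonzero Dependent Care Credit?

$538,400

Full credit = 3 × $2,430 = $7,290.
After 202 increments the reduction is 202 × $36 = $7,272, leaving $18; one more increment wipes it out. Increment 202 ends at excess 202 × $1,000 = $202,000, so the highest qualifying income is $336,400 + $202,000 = $538,400.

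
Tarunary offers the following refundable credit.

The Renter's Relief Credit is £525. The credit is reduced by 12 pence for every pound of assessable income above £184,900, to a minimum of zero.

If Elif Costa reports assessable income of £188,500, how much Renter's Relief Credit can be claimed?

£93

Renter's Relief Credit: 12% of the £3,600 excess over £184,900 is £432; credit = £525 − £432 = £93.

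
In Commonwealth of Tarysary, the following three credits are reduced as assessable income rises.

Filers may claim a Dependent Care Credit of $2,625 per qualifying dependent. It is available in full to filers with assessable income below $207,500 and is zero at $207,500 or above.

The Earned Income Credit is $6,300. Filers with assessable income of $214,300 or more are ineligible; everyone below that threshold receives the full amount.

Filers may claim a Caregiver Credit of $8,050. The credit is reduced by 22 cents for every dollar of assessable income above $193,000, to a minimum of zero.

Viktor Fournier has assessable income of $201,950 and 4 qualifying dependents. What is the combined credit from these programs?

Dependent Care Credit: base = 4 × $2,625 = $10,500. $201,950 is below the $207,500 cutoff, so the full $10,500 applies.
Earned Income Credit: $201,950 is below the $214,300 cutoff, so the full $6,300 applies.
Caregiver Credit: 22% of the $8,950 excess over $193,000 is $1,969; credit = $8,050 − $1,969 = $6,081.
Total: $10,500 + $6,300 + $6,081 = $22,881.

$22,881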